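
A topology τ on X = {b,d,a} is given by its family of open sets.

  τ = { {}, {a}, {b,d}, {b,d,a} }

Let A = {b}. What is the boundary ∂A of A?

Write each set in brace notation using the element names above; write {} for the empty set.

U open, U⊆A: {}. int(A) = ⋃ = {}
X∖A={d,a}, int(X∖A)={a}, hence cl(A)={b,d}
∂A: remove int from cl → {b,d}

{b,d}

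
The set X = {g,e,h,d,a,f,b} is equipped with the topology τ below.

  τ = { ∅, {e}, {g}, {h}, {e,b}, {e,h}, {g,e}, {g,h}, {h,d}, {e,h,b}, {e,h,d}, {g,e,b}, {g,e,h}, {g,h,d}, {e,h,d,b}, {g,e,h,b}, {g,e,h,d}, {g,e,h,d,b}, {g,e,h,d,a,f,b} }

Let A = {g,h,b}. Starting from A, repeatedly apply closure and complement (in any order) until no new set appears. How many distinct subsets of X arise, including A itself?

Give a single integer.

complement {e,d,a,f}; its interior {e}; cl(A) = X∖{e} = {g,h,d,a,f,b}
With k = closure, c = complement:
  1. A     = {g,h,b}
  2. kA    = {g,h,d,a,f,b}
  3. cA    = {e,d,a,f}
  4. ckA   = {e}
  5. kcA   = {e,d,a,f,b}
  6. kckA  = {e,a,f,b}
  7. ckcA  = {g,h}
  8. ckckA = {g,h,d}
  9. kckcA = {g,h,d,a,f}
  10. ckckcA = {e,b}
k, c of each give nothing new

10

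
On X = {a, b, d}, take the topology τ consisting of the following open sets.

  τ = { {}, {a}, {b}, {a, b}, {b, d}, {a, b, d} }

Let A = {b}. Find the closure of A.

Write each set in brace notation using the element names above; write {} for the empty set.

cl via duality: int({a, d}) = {a}, so X∖{a} = {b, d}

{b, d}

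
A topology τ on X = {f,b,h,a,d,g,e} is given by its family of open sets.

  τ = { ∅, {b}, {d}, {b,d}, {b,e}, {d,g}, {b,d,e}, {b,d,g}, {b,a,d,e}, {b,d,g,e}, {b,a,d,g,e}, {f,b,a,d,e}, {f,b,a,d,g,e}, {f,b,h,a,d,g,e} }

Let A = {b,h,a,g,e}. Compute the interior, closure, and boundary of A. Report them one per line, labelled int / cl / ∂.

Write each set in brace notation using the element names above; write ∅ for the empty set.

int(A) = {b,e}
cl(A)  = {f,b,h,a,g,e}
∂A     = {f,h,a,g}

U open, U⊆A: ∅, {b}, {b,e}. int(A) = ⋃ = {b,e}
X∖A={f,d}, int(X∖A)={d}, hence cl(A)={f,b,h,a,g,e}
∂A: remove int from cl → {f,h,a,g}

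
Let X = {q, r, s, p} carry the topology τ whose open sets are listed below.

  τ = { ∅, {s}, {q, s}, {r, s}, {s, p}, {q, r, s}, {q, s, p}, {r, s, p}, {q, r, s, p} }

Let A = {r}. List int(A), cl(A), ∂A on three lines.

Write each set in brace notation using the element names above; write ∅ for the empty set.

U open, U⊆A: ∅. int(A) = ⋃ = ∅
X∖A={q, s, p}, int(X∖A)={q, s, p}, hence cl(A)={r}
∂A: remove int from cl → {r}

int(A) = ∅
cl(A)  = {r}
∂A     = {r}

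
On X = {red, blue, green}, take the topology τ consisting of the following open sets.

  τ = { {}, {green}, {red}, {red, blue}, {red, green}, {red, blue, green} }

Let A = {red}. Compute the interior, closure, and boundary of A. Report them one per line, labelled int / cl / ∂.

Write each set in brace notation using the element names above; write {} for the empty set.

int(A) = {red}
cl(A)  = {red, blue}
∂A     = {blue}

opens ⊆ A: {}, {red}; union → int = {red}
complement {blue, green}; its interior {green}; cl(A) = X∖{green} = {red, blue}
boundary = {red, blue} ∖ {red} = {blue}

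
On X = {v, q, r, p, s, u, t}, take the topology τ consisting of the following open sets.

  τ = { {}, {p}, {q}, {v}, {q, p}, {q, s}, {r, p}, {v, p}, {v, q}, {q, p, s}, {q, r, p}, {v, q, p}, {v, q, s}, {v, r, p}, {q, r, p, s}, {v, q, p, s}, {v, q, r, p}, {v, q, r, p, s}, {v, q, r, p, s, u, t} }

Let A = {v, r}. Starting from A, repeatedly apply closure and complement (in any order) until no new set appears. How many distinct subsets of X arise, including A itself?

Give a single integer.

8

cl via duality: int({q, p, s, u, t}) = {q, p, s}, so X∖{q, p, s} = {v, r, u, t}
Write k for closure, c for complement:
  1. A     = {v, r}
  2. kA    = {v, r, u, t}
  3. cA    = {q, p, s, u, t}
  4. ckA   = {q, p, s}
  5. kcA   = {q, r, p, s, u, t}
  6. ckcA  = {v}
  7. kckcA = {v, u, t}
  8. ckckcA = {q, r, p, s}
applying k or c yields no new set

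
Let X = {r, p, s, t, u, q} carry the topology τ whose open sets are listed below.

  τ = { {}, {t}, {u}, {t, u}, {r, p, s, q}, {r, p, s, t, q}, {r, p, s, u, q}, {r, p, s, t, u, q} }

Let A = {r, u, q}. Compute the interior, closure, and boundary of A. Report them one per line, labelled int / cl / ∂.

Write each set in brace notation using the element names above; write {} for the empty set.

int(A) = {u}
cl(A)  = {r, p, s, u, q}
∂A     = {r, p, s, q}

opens ⊆ A: {}, {u}; union → int = {u}
complement {p, s, t}; its interior {t}; cl(A) = X∖{t} = {r, p, s, u, q}
boundary = {r, p, s, u, q} ∖ {u} = {r, p, s, q}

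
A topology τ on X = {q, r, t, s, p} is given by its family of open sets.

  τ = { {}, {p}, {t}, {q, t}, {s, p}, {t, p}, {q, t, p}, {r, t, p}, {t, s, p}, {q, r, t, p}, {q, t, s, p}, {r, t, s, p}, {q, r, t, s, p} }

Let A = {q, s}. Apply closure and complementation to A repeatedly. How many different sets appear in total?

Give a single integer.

4

X∖A={r, t, p}, int(X∖A)={r, t, p}, hence cl(A)={q, s}
Orbit (k=closure, c=complement):
  1. A     = {q, s}
  2. cA    = {r, t, p}
  3. kcA   = {q, r, t, s, p}
  4. ckcA  = {}
(closed under both — stop)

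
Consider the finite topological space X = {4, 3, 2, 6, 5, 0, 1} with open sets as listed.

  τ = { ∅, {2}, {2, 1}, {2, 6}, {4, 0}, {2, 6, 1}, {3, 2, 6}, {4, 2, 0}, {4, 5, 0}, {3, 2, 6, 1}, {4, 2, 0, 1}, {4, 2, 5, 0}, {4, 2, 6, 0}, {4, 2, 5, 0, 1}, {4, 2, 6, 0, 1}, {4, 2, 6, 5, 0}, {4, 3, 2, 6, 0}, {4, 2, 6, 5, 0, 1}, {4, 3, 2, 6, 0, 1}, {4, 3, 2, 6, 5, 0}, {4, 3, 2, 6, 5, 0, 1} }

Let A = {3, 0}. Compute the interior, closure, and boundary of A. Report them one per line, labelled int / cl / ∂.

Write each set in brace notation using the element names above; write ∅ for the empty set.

int(A) = ∅
cl(A)  = {4, 3, 5, 0}
∂A     = {4, 3, 5, 0}

opens ⊆ A: ∅; union → int = ∅
complement {4, 2, 6, 5, 1}; its interior {2, 6, 1}; cl(A) = X∖{2, 6, 1} = {4, 3, 5, 0}
boundary = {4, 3, 5, 0} ∖ ∅ = {4, 3, 5, 0}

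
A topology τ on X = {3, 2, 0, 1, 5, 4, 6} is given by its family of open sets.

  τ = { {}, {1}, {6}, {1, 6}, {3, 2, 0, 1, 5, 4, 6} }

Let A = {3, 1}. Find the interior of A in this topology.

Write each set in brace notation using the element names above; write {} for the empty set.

{1}

interior: largest open inside A is {1} (from {}, {1})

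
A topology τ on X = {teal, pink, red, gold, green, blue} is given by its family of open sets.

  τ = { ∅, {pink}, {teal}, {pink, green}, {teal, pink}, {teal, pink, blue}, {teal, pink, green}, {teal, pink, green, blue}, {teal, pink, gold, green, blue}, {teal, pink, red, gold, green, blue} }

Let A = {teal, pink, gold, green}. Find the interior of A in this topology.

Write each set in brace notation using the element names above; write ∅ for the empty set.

U open, U⊆A: ∅, {pink}, {teal}, {pink, green}, {teal, pink}, {teal, pink, green}. int(A) = ⋃ = {teal, pink, green}

{teal, pink, green}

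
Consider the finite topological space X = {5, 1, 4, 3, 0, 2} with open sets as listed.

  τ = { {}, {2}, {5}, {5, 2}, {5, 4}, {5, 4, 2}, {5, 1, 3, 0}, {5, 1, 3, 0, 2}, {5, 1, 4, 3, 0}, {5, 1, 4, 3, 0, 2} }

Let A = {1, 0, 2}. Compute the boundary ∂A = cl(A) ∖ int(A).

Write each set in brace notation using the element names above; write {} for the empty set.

{1, 3, 0}

U open, U⊆A: {}, {2}. int(A) = ⋃ = {2}
X∖A={5, 4, 3}, int(X∖A)={5, 4}, hence cl(A)={1, 3, 0, 2}
∂A: remove int from cl → {1, 3, 0}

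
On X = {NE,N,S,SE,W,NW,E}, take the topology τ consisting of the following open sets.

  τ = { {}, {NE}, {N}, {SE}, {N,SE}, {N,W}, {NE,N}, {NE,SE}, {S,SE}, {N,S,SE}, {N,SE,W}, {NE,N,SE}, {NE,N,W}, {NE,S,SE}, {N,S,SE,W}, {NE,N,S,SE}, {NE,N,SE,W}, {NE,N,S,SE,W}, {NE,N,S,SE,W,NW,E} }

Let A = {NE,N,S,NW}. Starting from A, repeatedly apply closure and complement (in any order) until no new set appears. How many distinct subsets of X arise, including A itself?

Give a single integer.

10

cl via duality: int({SE,W,E}) = {SE}, so X∖{SE} = {NE,N,S,W,NW,E}
Write k for closure, c for complement:
  1. A     = {NE,N,S,NW}
  2. kA    = {NE,N,S,W,NW,E}
  3. cA    = {SE,W,E}
  4. ckA   = {SE}
  5. kcA   = {S,SE,W,NW,E}
  6. kckA  = {S,SE,NW,E}
  7. ckcA  = {NE,N}
  8. ckckA = {NE,N,W}
  9. kckcA = {NE,N,W,NW,E}
  10. ckckcA = {S,SE}
applying k or c yields no new set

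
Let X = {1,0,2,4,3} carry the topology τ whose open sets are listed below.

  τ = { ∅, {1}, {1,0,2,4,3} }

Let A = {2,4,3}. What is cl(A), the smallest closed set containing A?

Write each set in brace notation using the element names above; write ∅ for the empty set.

{0,2,4,3}

closure: X∖int(X∖A) = X∖{1} = {0,2,4,3}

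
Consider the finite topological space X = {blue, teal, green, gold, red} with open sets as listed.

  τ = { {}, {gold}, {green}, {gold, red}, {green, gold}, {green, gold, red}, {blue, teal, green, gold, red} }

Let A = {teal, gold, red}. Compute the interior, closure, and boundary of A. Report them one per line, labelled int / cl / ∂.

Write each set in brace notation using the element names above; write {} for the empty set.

int(A) = {gold, red}
cl(A)  = {blue, teal, gold, red}
∂A     = {blue, teal}

U open, U⊆A: {}, {gold}, {gold, red}. int(A) = ⋃ = {gold, red}
X∖A={blue, green}, int(X∖A)={green}, hence cl(A)={blue, teal, gold, red}
∂A: remove int from cl → {blue, teal}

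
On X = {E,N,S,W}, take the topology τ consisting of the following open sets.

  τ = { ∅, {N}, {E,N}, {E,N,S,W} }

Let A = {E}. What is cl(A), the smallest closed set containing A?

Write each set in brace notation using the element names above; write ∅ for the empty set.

closure: X∖int(X∖A) = X∖{N} = {E,S,W}

{E,S,W}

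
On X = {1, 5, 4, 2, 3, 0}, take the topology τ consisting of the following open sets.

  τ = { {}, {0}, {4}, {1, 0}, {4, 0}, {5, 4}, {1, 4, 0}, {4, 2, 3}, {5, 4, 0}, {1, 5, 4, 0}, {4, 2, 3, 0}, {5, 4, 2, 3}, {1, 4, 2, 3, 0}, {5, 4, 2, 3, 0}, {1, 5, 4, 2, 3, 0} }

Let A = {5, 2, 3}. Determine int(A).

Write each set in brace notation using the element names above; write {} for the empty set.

{}

open subsets of A: {}; so int(A) = {}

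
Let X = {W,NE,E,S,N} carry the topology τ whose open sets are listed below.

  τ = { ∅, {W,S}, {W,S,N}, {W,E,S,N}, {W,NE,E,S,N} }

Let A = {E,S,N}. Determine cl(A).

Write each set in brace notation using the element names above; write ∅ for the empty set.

{W,NE,E,S,N}

closure: X∖int(X∖A) = X∖∅ = {W,NE,E,S,N}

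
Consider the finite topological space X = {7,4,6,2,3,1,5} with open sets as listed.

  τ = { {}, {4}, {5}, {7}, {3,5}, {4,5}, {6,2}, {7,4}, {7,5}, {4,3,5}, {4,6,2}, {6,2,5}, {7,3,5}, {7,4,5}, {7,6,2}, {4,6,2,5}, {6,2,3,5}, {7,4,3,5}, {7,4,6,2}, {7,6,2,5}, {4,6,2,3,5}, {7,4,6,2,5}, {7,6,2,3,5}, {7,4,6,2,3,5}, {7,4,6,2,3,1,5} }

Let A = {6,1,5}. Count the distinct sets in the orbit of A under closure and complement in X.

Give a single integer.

closure: X∖int(X∖A) = X∖{7,4} = {6,2,3,1,5}
Let k=closure and c=complement:
  1. A     = {6,1,5}
  2. kA    = {6,2,3,1,5}
  3. cA    = {7,4,2,3}
  4. ckA   = {7,4}
  5. kcA   = {7,4,6,2,3,1}
  6. kckA  = {7,4,1}
  7. ckcA  = {5}
  8. ckckA = {6,2,3,5}
  9. kckcA = {3,1,5}
  10. ckckcA = {7,4,6,2}
  11. kckckcA = {7,4,6,2,1}
  12. ckckckcA = {3,5}
— saturated at 12

12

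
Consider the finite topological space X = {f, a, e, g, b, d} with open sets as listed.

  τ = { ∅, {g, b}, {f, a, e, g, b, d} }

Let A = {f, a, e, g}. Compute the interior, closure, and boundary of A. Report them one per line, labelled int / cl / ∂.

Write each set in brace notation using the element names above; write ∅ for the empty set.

int(A) = ∅
cl(A)  = {f, a, e, g, b, d}
∂A     = {f, a, e, g, b, d}

interior: largest open inside A is ∅ (from ∅)
cl via duality: int({b, d}) = ∅, so X∖∅ = {f, a, e, g, b, d}
cl∖int = {f, a, e, g, b, d}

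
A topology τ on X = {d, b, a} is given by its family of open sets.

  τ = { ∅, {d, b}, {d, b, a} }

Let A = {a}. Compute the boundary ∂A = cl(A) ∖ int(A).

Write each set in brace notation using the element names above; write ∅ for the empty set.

interior: largest open inside A is ∅ (from ∅)
cl via duality: int({d, b}) = {d, b}, so X∖{d, b} = {a}
cl∖int = {a}

{a}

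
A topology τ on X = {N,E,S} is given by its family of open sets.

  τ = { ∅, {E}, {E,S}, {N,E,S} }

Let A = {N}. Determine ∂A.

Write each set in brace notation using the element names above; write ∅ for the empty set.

open subsets of A: ∅; so int(A) = ∅
closure: X∖int(X∖A) = X∖{E,S} = {N}
∂A = {N} minus ∅ = {N}

{N}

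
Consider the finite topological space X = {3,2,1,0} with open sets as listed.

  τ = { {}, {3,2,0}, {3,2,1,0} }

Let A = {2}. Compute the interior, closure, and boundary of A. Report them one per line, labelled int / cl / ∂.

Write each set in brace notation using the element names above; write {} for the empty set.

interior: largest open inside A is {} (from {})
cl via duality: int({3,1,0}) = {}, so X∖{} = {3,2,1,0}
cl∖int = {3,2,1,0}

int(A) = {}
cl(A)  = {3,2,1,0}
∂A     = {3,2,1,0}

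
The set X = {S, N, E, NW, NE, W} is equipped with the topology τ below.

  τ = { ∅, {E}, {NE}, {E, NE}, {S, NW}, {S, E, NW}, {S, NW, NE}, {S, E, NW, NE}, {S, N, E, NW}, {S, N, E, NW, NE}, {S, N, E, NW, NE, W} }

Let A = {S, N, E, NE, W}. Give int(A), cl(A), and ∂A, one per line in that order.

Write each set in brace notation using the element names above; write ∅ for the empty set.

U open, U⊆A: ∅, {E}, {NE}, {E, NE}. int(A) = ⋃ = {E, NE}
X∖A={NW}, int(X∖A)=∅, hence cl(A)={S, N, E, NW, NE, W}
∂A: remove int from cl → {S, N, NW, W}

int(A) = {E, NE}
cl(A)  = {S, N, E, NW, NE, W}
∂A     = {S, N, NW, W}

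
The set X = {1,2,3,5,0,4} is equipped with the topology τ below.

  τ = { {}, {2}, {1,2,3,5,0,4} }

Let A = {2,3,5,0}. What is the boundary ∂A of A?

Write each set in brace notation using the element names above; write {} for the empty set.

U open, U⊆A: {}, {2}. int(A) = ⋃ = {2}
X∖A={1,4}, int(X∖A)={}, hence cl(A)={1,2,3,5,0,4}
∂A: remove int from cl → {1,3,5,0,4}

{1,3,5,0,4}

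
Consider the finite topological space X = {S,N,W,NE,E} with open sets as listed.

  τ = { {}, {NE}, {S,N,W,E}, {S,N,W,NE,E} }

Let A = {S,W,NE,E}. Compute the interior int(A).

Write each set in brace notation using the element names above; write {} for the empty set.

{NE}

open subsets of A: {}, {NE}; so int(A) = {NE}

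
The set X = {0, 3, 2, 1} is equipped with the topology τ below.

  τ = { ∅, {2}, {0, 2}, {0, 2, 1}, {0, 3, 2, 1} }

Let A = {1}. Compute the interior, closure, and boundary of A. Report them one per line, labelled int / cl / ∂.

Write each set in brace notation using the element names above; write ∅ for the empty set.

open subsets of A: ∅; so int(A) = ∅
closure: X∖int(X∖A) = X∖{0, 2} = {3, 1}
∂A = {3, 1} minus ∅ = {3, 1}

int(A) = ∅
cl(A)  = {3, 1}
∂A     = {3, 1}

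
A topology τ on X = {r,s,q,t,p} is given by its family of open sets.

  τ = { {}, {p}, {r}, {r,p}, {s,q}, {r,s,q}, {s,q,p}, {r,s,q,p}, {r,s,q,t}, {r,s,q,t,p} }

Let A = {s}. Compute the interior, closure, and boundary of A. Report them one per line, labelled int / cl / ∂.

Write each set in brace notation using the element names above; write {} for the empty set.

int(A) = {}
cl(A)  = {s,q,t}
∂A     = {s,q,t}

U open, U⊆A: {}. int(A) = ⋃ = {}
X∖A={r,q,t,p}, int(X∖A)={r,p}, hence cl(A)={s,q,t}
∂A: remove int from cl → {s,q,t}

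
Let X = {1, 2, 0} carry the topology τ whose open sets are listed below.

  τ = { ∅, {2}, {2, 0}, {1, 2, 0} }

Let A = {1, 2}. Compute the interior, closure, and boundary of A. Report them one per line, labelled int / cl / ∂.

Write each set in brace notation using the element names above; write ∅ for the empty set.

int(A) = {2}
cl(A)  = {1, 2, 0}
∂A     = {1, 0}

interior: largest open inside A is {2} (from ∅, {2})
cl via duality: int({0}) = ∅, so X∖∅ = {1, 2, 0}
cl∖int = {1, 0}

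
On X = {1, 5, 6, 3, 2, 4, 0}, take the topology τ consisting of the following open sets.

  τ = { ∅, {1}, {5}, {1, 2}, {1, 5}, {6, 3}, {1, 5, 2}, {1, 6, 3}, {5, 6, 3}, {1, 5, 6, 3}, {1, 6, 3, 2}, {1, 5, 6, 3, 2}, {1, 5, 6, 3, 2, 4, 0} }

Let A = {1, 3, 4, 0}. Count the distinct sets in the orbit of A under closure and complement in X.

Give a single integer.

closure: X∖int(X∖A) = X∖{5} = {1, 6, 3, 2, 4, 0}
Let k=closure and c=complement:
  1. A     = {1, 3, 4, 0}
  2. kA    = {1, 6, 3, 2, 4, 0}
  3. cA    = {5, 6, 2}
  4. ckA   = {5}
  5. kcA   = {5, 6, 3, 2, 4, 0}
  6. kckA  = {5, 4, 0}
  7. ckcA  = {1}
  8. ckckA = {1, 6, 3, 2}
  9. kckcA = {1, 2, 4, 0}
  10. ckckcA = {5, 6, 3}
  11. kckckcA = {5, 6, 3, 4, 0}
  12. ckckckcA = {1, 2}
— saturated at 12

12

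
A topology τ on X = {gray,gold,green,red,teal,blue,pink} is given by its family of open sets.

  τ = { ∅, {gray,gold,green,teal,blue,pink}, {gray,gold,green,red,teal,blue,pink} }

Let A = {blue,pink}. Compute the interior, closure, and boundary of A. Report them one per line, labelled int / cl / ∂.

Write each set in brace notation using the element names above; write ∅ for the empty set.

opens ⊆ A: ∅; union → int = ∅
complement {gray,gold,green,red,teal}; its interior ∅; cl(A) = X∖∅ = {gray,gold,green,red,teal,blue,pink}
boundary = {gray,gold,green,red,teal,blue,pink} ∖ ∅ = {gray,gold,green,red,teal,blue,pink}

int(A) = ∅
cl(A)  = {gray,gold,green,red,teal,blue,pink}
∂A     = {gray,gold,green,red,teal,blue,pink}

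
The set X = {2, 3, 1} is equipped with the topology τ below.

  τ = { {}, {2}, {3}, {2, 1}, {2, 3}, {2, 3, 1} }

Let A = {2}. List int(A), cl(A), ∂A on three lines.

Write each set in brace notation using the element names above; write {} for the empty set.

U open, U⊆A: {}, {2}. int(A) = ⋃ = {2}
X∖A={3, 1}, int(X∖A)={3}, hence cl(A)={2, 1}
∂A: remove int from cl → {1}

int(A) = {2}
cl(A)  = {2, 1}
∂A     = {1}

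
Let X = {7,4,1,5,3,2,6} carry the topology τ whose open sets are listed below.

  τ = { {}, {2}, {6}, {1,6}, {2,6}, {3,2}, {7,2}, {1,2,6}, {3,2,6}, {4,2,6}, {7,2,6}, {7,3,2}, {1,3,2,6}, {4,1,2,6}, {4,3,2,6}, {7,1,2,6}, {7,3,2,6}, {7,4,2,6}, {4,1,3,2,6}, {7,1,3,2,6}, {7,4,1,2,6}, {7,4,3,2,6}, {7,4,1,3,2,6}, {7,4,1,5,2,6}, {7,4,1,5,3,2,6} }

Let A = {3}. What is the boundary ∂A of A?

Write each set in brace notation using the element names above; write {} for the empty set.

interior: largest open inside A is {} (from {})
cl via duality: int({7,4,1,5,2,6}) = {7,4,1,5,2,6}, so X∖{7,4,1,5,2,6} = {3}
cl∖int = {3}

{3}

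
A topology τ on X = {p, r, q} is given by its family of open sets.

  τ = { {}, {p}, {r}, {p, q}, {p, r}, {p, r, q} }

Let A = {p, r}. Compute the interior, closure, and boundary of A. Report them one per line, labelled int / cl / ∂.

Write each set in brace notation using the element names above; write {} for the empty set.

int(A) = {p, r}
cl(A)  = {p, r, q}
∂A     = {q}

opens ⊆ A: {}, {r}, {p}, {p, r}; union → int = {p, r}
complement {q}; its interior {}; cl(A) = X∖{} = {p, r, q}
boundary = {p, r, q} ∖ {p, r} = {q}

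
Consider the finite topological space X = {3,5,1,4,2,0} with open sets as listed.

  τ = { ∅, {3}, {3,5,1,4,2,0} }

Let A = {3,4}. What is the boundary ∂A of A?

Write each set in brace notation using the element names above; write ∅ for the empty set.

U open, U⊆A: ∅, {3}. int(A) = ⋃ = {3}
X∖A={5,1,2,0}, int(X∖A)=∅, hence cl(A)={3,5,1,4,2,0}
∂A: remove int from cl → {5,1,4,2,0}

{5,1,4,2,0}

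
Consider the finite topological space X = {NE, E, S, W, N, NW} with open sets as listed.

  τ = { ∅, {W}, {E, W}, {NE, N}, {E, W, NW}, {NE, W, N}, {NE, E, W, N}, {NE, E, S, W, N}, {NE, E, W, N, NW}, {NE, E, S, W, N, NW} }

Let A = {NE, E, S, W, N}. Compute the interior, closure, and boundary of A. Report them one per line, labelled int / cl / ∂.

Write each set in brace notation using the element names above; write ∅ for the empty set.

int(A) = {NE, E, S, W, N}
cl(A)  = {NE, E, S, W, N, NW}
∂A     = {NW}

U open, U⊆A: ∅, {W}, {NE, N}, {E, W}, {NE, W, N}, {NE, E, W, N}, {NE, E, S, W, N}. int(A) = ⋃ = {NE, E, S, W, N}
X∖A={NW}, int(X∖A)=∅, hence cl(A)={NE, E, S, W, N, NW}
∂A: remove int from cl → {NW}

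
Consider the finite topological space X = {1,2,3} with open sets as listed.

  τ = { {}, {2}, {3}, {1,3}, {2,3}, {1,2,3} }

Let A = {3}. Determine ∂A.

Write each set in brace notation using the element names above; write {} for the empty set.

open subsets of A: {}, {3}; so int(A) = {3}
closure: X∖int(X∖A) = X∖{2} = {1,3}
∂A = {1,3} minus {3} = {1}

{1}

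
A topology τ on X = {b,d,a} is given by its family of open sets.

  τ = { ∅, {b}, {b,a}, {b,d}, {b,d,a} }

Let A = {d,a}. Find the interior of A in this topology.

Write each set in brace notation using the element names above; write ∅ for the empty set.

∅

interior: largest open inside A is ∅ (from ∅)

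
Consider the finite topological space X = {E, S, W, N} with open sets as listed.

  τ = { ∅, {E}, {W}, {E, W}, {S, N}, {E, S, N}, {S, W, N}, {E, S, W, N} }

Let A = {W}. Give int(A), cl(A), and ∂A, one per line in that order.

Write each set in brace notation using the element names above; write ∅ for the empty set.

int(A) = {W}
cl(A)  = {W}
∂A     = ∅

opens ⊆ A: ∅, {W}; union → int = {W}
complement {E, S, N}; its interior {E, S, N}; cl(A) = X∖{E, S, N} = {W}
boundary = {W} ∖ {W} = ∅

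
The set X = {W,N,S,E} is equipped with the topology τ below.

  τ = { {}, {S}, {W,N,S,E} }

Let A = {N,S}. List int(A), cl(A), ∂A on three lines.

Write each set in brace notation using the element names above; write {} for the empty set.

int(A) = {S}
cl(A)  = {W,N,S,E}
∂A     = {W,N,E}

U open, U⊆A: {}, {S}. int(A) = ⋃ = {S}
X∖A={W,E}, int(X∖A)={}, hence cl(A)={W,N,S,E}
∂A: remove int from cl → {W,N,E}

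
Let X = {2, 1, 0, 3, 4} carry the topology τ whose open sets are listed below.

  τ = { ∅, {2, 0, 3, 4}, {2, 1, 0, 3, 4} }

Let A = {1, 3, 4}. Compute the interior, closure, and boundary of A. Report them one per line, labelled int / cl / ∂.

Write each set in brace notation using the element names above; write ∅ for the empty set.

U open, U⊆A: ∅. int(A) = ⋃ = ∅
X∖A={2, 0}, int(X∖A)=∅, hence cl(A)={2, 1, 0, 3, 4}
∂A: remove int from cl → {2, 1, 0, 3, 4}

int(A) = ∅
cl(A)  = {2, 1, 0, 3, 4}
∂A     = {2, 1, 0, 3, 4}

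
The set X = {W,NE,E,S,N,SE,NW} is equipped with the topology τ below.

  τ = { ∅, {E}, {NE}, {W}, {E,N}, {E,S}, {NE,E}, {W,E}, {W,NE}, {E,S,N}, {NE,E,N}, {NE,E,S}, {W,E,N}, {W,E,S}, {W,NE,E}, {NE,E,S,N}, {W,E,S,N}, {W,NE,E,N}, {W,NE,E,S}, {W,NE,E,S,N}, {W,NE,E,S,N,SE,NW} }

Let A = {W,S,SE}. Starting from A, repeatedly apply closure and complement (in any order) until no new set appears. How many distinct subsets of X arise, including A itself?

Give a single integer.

complement {NE,E,N,NW}; its interior {NE,E,N}; cl(A) = X∖{NE,E,N} = {W,S,SE,NW}
With k = closure, c = complement:
  1. A     = {W,S,SE}
  2. kA    = {W,S,SE,NW}
  3. cA    = {NE,E,N,NW}
  4. ckA   = {NE,E,N}
  5. kcA   = {NE,E,S,N,SE,NW}
  6. ckcA  = {W}
  7. kckcA = {W,SE,NW}
  8. ckckcA = {NE,E,S,N}
k, c of each give nothing new

8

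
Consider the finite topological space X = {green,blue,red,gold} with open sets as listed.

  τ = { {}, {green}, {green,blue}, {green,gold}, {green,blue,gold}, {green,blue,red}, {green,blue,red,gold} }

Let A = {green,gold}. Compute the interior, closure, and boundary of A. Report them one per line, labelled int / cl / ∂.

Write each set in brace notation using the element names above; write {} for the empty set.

opens ⊆ A: {}, {green}, {green,gold}; union → int = {green,gold}
complement {blue,red}; its interior {}; cl(A) = X∖{} = {green,blue,red,gold}
boundary = {green,blue,red,gold} ∖ {green,gold} = {blue,red}

int(A) = {green,gold}
cl(A)  = {green,blue,red,gold}
∂A     = {blue,red}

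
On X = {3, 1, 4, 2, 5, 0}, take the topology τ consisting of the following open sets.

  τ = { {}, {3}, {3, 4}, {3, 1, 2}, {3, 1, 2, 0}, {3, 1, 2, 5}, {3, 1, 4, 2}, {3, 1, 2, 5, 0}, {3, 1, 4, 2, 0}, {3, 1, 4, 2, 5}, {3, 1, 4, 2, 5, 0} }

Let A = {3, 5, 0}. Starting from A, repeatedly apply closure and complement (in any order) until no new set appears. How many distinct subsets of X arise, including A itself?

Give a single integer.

6

complement {1, 4, 2}; its interior {}; cl(A) = X∖{} = {3, 1, 4, 2, 5, 0}
With k = closure, c = complement:
  1. A     = {3, 5, 0}
  2. kA    = {3, 1, 4, 2, 5, 0}
  3. cA    = {1, 4, 2}
  4. ckA   = {}
  5. kcA   = {1, 4, 2, 5, 0}
  6. ckcA  = {3}
k, c of each give nothing new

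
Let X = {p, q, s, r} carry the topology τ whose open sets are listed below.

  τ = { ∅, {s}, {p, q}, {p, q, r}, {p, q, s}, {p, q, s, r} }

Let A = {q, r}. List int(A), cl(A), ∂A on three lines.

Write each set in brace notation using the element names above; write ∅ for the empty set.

open subsets of A: ∅; so int(A) = ∅
closure: X∖int(X∖A) = X∖{s} = {p, q, r}
∂A = {p, q, r} minus ∅ = {p, q, r}

int(A) = ∅
cl(A)  = {p, q, r}
∂A     = {p, q, r}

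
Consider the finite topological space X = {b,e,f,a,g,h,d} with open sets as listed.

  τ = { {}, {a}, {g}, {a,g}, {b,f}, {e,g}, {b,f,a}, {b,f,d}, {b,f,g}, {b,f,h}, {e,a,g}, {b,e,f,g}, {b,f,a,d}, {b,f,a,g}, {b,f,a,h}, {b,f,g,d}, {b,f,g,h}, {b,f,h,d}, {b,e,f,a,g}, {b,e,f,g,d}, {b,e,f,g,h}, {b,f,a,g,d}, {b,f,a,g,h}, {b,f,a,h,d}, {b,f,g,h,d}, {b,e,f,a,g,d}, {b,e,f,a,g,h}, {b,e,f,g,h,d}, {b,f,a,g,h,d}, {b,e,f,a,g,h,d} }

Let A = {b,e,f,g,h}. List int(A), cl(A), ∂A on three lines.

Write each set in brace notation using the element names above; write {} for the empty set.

interior: largest open inside A is {b,e,f,g,h} (from {}, {g}, {e,g}, {b,f}, {b,f,h}, {b,f,g}, {b,e,f,g}, {b,f,g,h}, {b,e,f,g,h})
cl via duality: int({a,d}) = {a}, so X∖{a} = {b,e,f,g,h,d}
cl∖int = {d}

int(A) = {b,e,f,g,h}
cl(A)  = {b,e,f,g,h,d}
∂A     = {d}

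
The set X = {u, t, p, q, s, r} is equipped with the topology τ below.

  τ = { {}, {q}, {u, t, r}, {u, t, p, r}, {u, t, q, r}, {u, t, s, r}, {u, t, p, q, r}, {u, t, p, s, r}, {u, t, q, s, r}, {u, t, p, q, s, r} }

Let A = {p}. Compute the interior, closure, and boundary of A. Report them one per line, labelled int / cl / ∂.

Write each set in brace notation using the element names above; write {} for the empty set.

int(A) = {}
cl(A)  = {p}
∂A     = {p}

U open, U⊆A: {}. int(A) = ⋃ = {}
X∖A={u, t, q, s, r}, int(X∖A)={u, t, q, s, r}, hence cl(A)={p}
∂A: remove int from cl → {p}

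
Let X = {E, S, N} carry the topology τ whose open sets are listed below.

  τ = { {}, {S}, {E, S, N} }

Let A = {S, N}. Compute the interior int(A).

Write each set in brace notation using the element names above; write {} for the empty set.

{S}

opens ⊆ A: {}, {S}; union → int = {S}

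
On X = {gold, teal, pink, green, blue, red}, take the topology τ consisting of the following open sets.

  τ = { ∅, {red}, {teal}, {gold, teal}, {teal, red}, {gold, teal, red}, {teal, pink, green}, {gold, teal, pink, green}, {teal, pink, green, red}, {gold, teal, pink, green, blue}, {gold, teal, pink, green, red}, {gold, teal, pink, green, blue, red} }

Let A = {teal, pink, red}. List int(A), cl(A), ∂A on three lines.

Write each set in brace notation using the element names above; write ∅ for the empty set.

int(A) = {teal, red}
cl(A)  = {gold, teal, pink, green, blue, red}
∂A     = {gold, pink, green, blue}

U open, U⊆A: ∅, {red}, {teal}, {teal, red}. int(A) = ⋃ = {teal, red}
X∖A={gold, green, blue}, int(X∖A)=∅, hence cl(A)={gold, teal, pink, green, blue, red}
∂A: remove int from cl → {gold, pink, green, blue}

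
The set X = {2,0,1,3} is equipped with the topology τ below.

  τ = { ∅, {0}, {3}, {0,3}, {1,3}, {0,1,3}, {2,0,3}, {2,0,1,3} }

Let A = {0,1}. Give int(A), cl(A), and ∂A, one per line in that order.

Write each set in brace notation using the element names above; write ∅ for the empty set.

opens ⊆ A: ∅, {0}; union → int = {0}
complement {2,3}; its interior {3}; cl(A) = X∖{3} = {2,0,1}
boundary = {2,0,1} ∖ {0} = {2,1}

int(A) = {0}
cl(A)  = {2,0,1}
∂A     = {2,1}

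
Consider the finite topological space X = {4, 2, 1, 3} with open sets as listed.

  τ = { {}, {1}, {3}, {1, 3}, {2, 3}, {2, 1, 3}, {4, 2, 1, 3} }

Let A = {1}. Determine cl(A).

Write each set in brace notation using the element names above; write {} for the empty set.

{4, 1}

cl via duality: int({4, 2, 3}) = {2, 3}, so X∖{2, 3} = {4, 1}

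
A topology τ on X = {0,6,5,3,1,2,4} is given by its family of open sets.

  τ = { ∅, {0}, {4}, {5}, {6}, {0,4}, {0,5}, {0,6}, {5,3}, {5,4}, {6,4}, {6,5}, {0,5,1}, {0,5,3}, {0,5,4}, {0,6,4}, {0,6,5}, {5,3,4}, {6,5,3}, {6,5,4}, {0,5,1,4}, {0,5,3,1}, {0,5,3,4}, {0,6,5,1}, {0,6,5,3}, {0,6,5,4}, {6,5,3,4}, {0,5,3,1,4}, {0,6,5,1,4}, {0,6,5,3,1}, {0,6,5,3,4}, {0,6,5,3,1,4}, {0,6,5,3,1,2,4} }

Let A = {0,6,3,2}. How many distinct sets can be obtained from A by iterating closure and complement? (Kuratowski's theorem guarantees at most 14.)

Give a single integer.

8

X∖A={5,1,4}, int(X∖A)={5,4}, hence cl(A)={0,6,3,1,2}
Orbit (k=closure, c=complement):
  1. A     = {0,6,3,2}
  2. kA    = {0,6,3,1,2}
  3. cA    = {5,1,4}
  4. ckA   = {5,4}
  5. kcA   = {5,3,1,2,4}
  6. ckcA  = {0,6}
  7. kckcA = {0,6,1,2}
  8. ckckcA = {5,3,4}
(closed under both — stop)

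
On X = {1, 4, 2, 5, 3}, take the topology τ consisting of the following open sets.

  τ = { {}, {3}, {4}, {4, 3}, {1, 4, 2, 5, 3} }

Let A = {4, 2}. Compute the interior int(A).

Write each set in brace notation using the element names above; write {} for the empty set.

U open, U⊆A: {}, {4}. int(A) = ⋃ = {4}

{4}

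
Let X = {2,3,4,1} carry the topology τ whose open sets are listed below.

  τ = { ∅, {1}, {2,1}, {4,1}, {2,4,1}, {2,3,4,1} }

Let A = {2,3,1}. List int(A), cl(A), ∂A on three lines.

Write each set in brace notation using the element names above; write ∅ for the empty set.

U open, U⊆A: ∅, {1}, {2,1}. int(A) = ⋃ = {2,1}
X∖A={4}, int(X∖A)=∅, hence cl(A)={2,3,4,1}
∂A: remove int from cl → {3,4}

int(A) = {2,1}
cl(A)  = {2,3,4,1}
∂A     = {3,4}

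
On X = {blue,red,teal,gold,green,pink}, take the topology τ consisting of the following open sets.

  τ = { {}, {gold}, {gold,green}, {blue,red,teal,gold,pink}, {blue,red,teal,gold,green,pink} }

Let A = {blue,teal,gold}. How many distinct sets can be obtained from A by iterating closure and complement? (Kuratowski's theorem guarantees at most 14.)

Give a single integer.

complement {red,green,pink}; its interior {}; cl(A) = X∖{} = {blue,red,teal,gold,green,pink}
With k = closure, c = complement:
  1. A     = {blue,teal,gold}
  2. kA    = {blue,red,teal,gold,green,pink}
  3. cA    = {red,green,pink}
  4. ckA   = {}
  5. kcA   = {blue,red,teal,green,pink}
  6. ckcA  = {gold}
k, c of each give nothing new

6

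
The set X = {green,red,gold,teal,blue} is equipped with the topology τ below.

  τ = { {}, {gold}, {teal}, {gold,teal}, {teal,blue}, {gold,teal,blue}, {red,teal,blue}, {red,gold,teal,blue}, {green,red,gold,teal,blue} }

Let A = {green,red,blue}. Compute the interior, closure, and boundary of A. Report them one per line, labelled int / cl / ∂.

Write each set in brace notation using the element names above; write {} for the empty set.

int(A) = {}
cl(A)  = {green,red,blue}
∂A     = {green,red,blue}

interior: largest open inside A is {} (from {})
cl via duality: int({gold,teal}) = {gold,teal}, so X∖{gold,teal} = {green,red,blue}
cl∖int = {green,red,blue}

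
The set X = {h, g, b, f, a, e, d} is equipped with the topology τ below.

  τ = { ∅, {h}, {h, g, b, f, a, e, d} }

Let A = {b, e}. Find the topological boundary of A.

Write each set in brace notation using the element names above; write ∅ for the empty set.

open subsets of A: ∅; so int(A) = ∅
closure: X∖int(X∖A) = X∖{h} = {g, b, f, a, e, d}
∂A = {g, b, f, a, e, d} minus ∅ = {g, b, f, a, e, d}

{g, b, f, a, e, d}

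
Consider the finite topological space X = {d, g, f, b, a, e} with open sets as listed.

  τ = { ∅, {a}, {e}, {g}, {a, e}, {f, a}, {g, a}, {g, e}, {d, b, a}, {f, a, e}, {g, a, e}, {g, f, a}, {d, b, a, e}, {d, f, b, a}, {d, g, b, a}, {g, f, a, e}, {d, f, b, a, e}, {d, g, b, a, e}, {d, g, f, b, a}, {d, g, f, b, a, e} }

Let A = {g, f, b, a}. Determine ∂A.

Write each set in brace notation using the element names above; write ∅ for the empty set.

{d, b}

interior: largest open inside A is {g, f, a} (from ∅, {a}, {g}, {f, a}, {g, a}, {g, f, a})
cl via duality: int({d, e}) = {e}, so X∖{e} = {d, g, f, b, a}
cl∖int = {d, b}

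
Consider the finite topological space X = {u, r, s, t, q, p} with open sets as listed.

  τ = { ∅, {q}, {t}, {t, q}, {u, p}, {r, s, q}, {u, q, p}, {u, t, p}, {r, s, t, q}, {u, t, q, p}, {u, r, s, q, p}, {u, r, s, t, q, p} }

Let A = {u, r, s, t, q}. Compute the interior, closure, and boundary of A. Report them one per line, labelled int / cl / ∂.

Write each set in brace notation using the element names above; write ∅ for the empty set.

int(A) = {r, s, t, q}
cl(A)  = {u, r, s, t, q, p}
∂A     = {u, p}

opens ⊆ A: ∅, {t}, {q}, {t, q}, {r, s, q}, {r, s, t, q}; union → int = {r, s, t, q}
complement {p}; its interior ∅; cl(A) = X∖∅ = {u, r, s, t, q, p}
boundary = {u, r, s, t, q, p} ∖ {r, s, t, q} = {u, p}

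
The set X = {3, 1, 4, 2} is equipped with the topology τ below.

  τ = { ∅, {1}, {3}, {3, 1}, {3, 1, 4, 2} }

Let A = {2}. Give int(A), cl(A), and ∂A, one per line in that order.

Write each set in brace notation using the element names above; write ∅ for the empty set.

open subsets of A: ∅; so int(A) = ∅
closure: X∖int(X∖A) = X∖{3, 1} = {4, 2}
∂A = {4, 2} minus ∅ = {4, 2}

int(A) = ∅
cl(A)  = {4, 2}
∂A     = {4, 2}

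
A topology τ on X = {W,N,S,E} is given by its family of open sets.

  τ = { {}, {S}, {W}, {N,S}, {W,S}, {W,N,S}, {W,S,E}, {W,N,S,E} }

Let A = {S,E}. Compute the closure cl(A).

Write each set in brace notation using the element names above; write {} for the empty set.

cl via duality: int({W,N}) = {W}, so X∖{W} = {N,S,E}

{N,S,E}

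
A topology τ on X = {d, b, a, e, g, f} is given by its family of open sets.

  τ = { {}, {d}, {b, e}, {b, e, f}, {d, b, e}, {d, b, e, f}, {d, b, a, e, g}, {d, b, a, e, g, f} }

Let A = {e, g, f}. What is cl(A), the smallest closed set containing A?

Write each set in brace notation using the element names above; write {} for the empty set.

{b, a, e, g, f}

cl via duality: int({d, b, a}) = {d}, so X∖{d} = {b, a, e, g, f}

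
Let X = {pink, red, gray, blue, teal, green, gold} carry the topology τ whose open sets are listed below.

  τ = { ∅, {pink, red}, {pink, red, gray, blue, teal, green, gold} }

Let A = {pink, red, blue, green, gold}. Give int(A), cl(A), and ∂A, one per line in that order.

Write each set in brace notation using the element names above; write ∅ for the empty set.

int(A) = {pink, red}
cl(A)  = {pink, red, gray, blue, teal, green, gold}
∂A     = {gray, blue, teal, green, gold}

interior: largest open inside A is {pink, red} (from ∅, {pink, red})
cl via duality: int({gray, teal}) = ∅, so X∖∅ = {pink, red, gray, blue, teal, green, gold}
cl∖int = {gray, blue, teal, green, gold}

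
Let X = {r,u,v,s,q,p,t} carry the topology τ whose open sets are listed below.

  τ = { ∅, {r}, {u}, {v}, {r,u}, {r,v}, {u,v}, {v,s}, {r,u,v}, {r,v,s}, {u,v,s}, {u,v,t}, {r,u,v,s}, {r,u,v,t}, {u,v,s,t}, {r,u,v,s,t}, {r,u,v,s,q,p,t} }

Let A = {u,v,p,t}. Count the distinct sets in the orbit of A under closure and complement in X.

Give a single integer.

8

cl via duality: int({r,s,q}) = {r}, so X∖{r} = {u,v,s,q,p,t}
Write k for closure, c for complement:
  1. A     = {u,v,p,t}
  2. kA    = {u,v,s,q,p,t}
  3. cA    = {r,s,q}
  4. ckA   = {r}
  5. kcA   = {r,s,q,p}
  6. kckA  = {r,q,p}
  7. ckcA  = {u,v,t}
  8. ckckA = {u,v,s,t}
applying k or c yields no new set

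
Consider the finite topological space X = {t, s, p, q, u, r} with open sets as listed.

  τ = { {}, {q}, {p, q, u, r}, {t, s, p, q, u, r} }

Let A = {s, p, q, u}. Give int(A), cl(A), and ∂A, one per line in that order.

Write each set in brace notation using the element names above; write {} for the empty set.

U open, U⊆A: {}, {q}. int(A) = ⋃ = {q}
X∖A={t, r}, int(X∖A)={}, hence cl(A)={t, s, p, q, u, r}
∂A: remove int from cl → {t, s, p, u, r}

int(A) = {q}
cl(A)  = {t, s, p, q, u, r}
∂A     = {t, s, p, u, r}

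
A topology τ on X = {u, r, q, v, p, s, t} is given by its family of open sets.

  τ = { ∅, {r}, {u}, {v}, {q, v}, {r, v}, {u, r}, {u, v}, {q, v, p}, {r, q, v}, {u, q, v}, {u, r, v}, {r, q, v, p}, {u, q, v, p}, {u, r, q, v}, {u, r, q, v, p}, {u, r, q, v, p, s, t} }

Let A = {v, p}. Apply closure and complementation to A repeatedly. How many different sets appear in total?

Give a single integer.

8

X∖A={u, r, q, s, t}, int(X∖A)={u, r}, hence cl(A)={q, v, p, s, t}
Orbit (k=closure, c=complement):
  1. A     = {v, p}
  2. kA    = {q, v, p, s, t}
  3. cA    = {u, r, q, s, t}
  4. ckA   = {u, r}
  5. kcA   = {u, r, q, p, s, t}
  6. kckA  = {u, r, s, t}
  7. ckcA  = {v}
  8. ckckA = {q, v, p}
(closed under both — stop)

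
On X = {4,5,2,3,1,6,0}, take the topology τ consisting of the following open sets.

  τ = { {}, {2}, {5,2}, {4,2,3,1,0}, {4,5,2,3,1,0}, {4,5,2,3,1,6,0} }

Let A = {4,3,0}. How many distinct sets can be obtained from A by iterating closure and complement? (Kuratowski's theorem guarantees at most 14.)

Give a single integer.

X∖A={5,2,1,6}, int(X∖A)={5,2}, hence cl(A)={4,3,1,6,0}
Orbit (k=closure, c=complement):
  1. A     = {4,3,0}
  2. kA    = {4,3,1,6,0}
  3. cA    = {5,2,1,6}
  4. ckA   = {5,2}
  5. kcA   = {4,5,2,3,1,6,0}
  6. ckcA  = {}
(closed under both — stop)

6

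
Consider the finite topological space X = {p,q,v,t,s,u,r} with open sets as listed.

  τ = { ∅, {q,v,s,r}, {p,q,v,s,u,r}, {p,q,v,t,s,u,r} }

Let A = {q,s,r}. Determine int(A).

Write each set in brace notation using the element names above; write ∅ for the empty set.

∅

U open, U⊆A: ∅. int(A) = ⋃ = ∅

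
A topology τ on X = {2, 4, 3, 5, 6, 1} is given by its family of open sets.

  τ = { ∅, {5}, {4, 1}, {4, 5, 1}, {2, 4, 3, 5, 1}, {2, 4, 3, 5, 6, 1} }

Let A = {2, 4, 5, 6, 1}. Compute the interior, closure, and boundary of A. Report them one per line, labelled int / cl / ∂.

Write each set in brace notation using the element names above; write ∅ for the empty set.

int(A) = {4, 5, 1}
cl(A)  = {2, 4, 3, 5, 6, 1}
∂A     = {2, 3, 6}

interior: largest open inside A is {4, 5, 1} (from ∅, {5}, {4, 1}, {4, 5, 1})
cl via duality: int({3}) = ∅, so X∖∅ = {2, 4, 3, 5, 6, 1}
cl∖int = {2, 3, 6}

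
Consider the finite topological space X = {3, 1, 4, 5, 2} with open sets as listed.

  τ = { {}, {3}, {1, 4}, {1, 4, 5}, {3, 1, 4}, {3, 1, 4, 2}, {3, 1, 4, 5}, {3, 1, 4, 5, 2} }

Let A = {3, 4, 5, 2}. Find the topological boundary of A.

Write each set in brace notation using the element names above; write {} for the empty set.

open subsets of A: {}, {3}; so int(A) = {3}
closure: X∖int(X∖A) = X∖{} = {3, 1, 4, 5, 2}
∂A = {3, 1, 4, 5, 2} minus {3} = {1, 4, 5, 2}

{1, 4, 5, 2}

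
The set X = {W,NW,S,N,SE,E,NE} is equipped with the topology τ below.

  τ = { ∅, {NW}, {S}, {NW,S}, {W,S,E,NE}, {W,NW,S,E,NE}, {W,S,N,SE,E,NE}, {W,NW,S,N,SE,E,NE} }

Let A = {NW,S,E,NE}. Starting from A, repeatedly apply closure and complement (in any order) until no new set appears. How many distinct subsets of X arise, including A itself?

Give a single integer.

complement {W,N,SE}; its interior ∅; cl(A) = X∖∅ = {W,NW,S,N,SE,E,NE}
With k = closure, c = complement:
  1. A     = {NW,S,E,NE}
  2. kA    = {W,NW,S,N,SE,E,NE}
  3. cA    = {W,N,SE}
  4. ckA   = ∅
  5. kcA   = {W,N,SE,E,NE}
  6. ckcA  = {NW,S}
k, c of each give nothing new

6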